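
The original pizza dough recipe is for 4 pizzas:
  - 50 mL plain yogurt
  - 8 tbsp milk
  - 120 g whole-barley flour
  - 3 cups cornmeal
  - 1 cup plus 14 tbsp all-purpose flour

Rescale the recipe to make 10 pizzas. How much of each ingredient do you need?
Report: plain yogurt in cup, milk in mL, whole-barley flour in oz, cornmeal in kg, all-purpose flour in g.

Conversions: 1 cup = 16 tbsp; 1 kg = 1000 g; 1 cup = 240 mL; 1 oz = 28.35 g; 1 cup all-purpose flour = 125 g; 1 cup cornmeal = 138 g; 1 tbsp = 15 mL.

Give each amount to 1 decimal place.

plain yogurt: 0.5 cup; milk: 300.0 mL; whole-barley flour: 10.6 oz; cornmeal: 1.0 kg; all-purpose flour: 585.9 g

Scaling factor: 10/4 = 5/2 = 2.5.
plain yogurt: 50 mL × 5/2 ÷ 240 mL/cup ≈ 0.5 cup
milk: 8 tbsp × 5/2 × 15 mL/tbsp = 300.0 mL
whole-barley flour: 120 g × 5/2 ÷ 28.35 g/oz ≈ 10.6 oz
cornmeal: 3 cup × 5/2 × 138 g/cup ÷ 1000 g/kg ≈ 1.0 kg
all-purpose flour: (1 cup + 14 tbsp = 1.875 cup) × 5/2 × 125 g/cup ≈ 585.9 g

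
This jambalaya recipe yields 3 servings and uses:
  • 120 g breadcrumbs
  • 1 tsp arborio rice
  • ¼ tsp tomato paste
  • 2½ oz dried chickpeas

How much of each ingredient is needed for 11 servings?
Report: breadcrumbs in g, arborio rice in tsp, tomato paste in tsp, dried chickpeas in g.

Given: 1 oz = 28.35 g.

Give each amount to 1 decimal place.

Scaling factor: 11/3.
breadcrumbs: 120 g × 11/3 = 440.0 g
arborio rice: 1 tsp × 11/3 ≈ 3.7 tsp
tomato paste: 0.25 tsp × 11/3 ≈ 0.9 tsp
dried chickpeas: 2.5 oz × 11/3 × 28.35 g/oz ≈ 259.9 g

breadcrumbs: 440.0 g; arborio rice: 3.7 tsp; tomato paste: 0.9 tsp; dried chickpeas: 259.9 g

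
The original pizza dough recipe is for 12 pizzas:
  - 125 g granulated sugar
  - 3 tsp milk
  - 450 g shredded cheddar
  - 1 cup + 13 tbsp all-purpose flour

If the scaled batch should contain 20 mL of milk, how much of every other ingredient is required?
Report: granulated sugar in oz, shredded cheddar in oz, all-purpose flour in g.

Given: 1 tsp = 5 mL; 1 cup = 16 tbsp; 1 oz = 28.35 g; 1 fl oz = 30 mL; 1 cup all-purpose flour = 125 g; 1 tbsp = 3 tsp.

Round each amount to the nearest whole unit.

The original recipe has 15 mL of milk, so the scaling factor is 20 ÷ 15 = 4/3.
granulated sugar: 125 g × 4/3 ÷ 28.35 g/oz ≈ 6 oz
shredded cheddar: 450 g × 4/3 ÷ 28.35 g/oz ≈ 21 oz
all-purpose flour: (1 cup + 13 tbsp = 1.8125 cup) × 4/3 × 125 g/cup ≈ 302 g

granulated sugar: 6 oz; shredded cheddar: 21 oz; all-purpose flour: 302 g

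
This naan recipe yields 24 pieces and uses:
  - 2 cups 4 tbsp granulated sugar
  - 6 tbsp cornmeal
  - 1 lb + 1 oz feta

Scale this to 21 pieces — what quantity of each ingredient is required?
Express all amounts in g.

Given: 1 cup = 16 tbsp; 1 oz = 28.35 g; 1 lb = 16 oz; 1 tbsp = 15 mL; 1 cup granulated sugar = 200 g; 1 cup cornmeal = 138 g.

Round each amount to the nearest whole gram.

granulated sugar: 394 g; cornmeal: 45 g; feta: 422 g

Scaling factor: 21/24 = 7/8 = 0.875.
granulated sugar: (2 cup + 4 tbsp = 2.25 cup) × 7/8 × 200 g/cup ≈ 394 g
cornmeal: 6 tbsp × 7/8 ÷ 16 tbsp/cup × 138 g/cup ≈ 45 g
feta: (1 lb + 1 oz = 1.0625 lb) × 7/8 × 16 oz/lb × 28.35 g/oz ≈ 422 g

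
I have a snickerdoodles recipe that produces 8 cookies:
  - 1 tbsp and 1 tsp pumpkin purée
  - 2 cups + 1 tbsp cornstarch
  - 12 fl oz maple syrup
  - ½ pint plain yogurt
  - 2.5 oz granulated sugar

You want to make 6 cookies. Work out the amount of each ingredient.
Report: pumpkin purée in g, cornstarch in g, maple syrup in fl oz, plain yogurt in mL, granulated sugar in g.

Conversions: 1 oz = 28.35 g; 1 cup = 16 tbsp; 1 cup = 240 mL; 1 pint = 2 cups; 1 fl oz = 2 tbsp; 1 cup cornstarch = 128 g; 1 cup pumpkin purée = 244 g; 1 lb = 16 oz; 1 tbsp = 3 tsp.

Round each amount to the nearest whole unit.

Scaling factor: 6/8 = 3/4 = 0.75.
pumpkin purée: (1 tbsp + 1 tsp = 4/3 tbsp) × 3/4 ÷ 16 tbsp/cup × 244 g/cup ≈ 15 g
cornstarch: (2 cup + 1 tbsp = 2.0625 cup) × 3/4 × 128 g/cup = 198 g
maple syrup: 12 fl oz × 3/4 = 9 fl oz
plain yogurt: 0.5 pint × 3/4 × 2 cup/pint × 240 mL/cup = 180 mL
granulated sugar: 2.5 oz × 3/4 × 28.35 g/oz ≈ 53 g

pumpkin purée: 15 g; cornstarch: 198 g; maple syrup: 9 fl oz; plain yogurt: 180 mL; granulated sugar: 53 g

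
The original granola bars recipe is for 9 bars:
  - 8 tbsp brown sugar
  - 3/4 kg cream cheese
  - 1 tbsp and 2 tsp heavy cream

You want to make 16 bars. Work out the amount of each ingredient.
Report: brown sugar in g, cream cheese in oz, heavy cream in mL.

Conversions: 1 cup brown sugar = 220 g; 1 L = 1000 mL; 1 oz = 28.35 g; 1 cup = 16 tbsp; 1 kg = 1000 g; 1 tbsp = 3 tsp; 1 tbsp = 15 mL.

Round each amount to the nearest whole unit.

brown sugar: 196 g; cream cheese: 47 oz; heavy cream: 44 mL

Scaling factor: 16/9.
brown sugar: 8 tbsp × 16/9 ÷ 16 tbsp/cup × 220 g/cup ≈ 196 g
cream cheese: 0.75 kg × 16/9 × 1000 g/kg ÷ 28.35 g/oz ≈ 47 oz
heavy cream: (1 tbsp + 2 tsp = 5/3 tbsp) × 16/9 × 15 mL/tbsp ≈ 44 mL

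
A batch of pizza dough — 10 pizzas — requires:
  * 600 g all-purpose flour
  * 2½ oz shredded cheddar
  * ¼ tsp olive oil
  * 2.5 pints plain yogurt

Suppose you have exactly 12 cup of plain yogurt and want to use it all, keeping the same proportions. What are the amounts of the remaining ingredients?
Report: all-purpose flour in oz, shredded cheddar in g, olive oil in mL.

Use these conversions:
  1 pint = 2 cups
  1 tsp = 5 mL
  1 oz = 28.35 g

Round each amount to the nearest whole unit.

The original recipe has 5 cup of plain yogurt, so the scaling factor is 12 ÷ 5 = 12/5 = 2.4.
all-purpose flour: 600 g × 12/5 ÷ 28.35 g/oz ≈ 51 oz
shredded cheddar: 2.5 oz × 12/5 × 28.35 g/oz ≈ 170 g
olive oil: 0.25 tsp × 12/5 × 5 mL/tsp = 3 mL

all-purpose flour: 51 oz; shredded cheddar: 170 g; olive oil: 3 mL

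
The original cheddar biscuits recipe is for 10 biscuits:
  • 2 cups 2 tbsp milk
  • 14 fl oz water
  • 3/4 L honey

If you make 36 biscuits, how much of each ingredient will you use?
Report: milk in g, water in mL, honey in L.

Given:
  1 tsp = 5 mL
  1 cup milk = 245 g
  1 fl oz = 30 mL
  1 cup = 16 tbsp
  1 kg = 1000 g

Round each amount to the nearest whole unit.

Scaling factor: 36/10 = 18/5 = 3.6.
milk: (2 cup + 2 tbsp = 2.125 cup) × 18/5 × 245 g/cup ≈ 1874 g
water: 14 fl oz × 18/5 × 30 mL/fl oz = 1512 mL
honey: 0.75 L × 18/5 ≈ 3 L

milk: 1874 g; water: 1512 mL; honey: 3 L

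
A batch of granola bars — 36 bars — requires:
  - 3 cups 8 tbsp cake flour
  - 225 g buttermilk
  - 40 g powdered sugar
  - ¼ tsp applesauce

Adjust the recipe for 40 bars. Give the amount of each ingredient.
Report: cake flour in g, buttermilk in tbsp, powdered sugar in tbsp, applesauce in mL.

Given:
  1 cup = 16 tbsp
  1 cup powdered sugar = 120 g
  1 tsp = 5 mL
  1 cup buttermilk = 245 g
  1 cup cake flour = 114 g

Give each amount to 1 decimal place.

cake flour: 443.3 g; buttermilk: 16.3 tbsp; powdered sugar: 5.9 tbsp; applesauce: 1.4 mL

Scaling factor: 40/36 = 10/9.
cake flour: (3 cup + 8 tbsp = 3.5 cup) × 10/9 × 114 g/cup ≈ 443.3 g
buttermilk: 225 g × 10/9 ÷ 245 g/cup × 16 tbsp/cup ≈ 16.3 tbsp
powdered sugar: 40 g × 10/9 ÷ 120 g/cup × 16 tbsp/cup ≈ 5.9 tbsp
applesauce: 0.25 tsp × 10/9 × 5 mL/tsp ≈ 1.4 mL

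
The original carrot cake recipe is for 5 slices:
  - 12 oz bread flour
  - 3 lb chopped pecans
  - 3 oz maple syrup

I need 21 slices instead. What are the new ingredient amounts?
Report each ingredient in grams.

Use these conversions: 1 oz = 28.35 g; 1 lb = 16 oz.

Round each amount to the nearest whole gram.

Scaling factor: 21/5 = 4.2.
bread flour: 12 oz × 21/5 × 28.35 g/oz ≈ 1429 g
chopped pecans: 3 lb × 21/5 × 16 oz/lb × 28.35 g/oz ≈ 5715 g
maple syrup: 3 oz × 21/5 × 28.35 g/oz ≈ 357 g

bread flour: 1429 g; chopped pecans: 5715 g; maple syrup: 357 g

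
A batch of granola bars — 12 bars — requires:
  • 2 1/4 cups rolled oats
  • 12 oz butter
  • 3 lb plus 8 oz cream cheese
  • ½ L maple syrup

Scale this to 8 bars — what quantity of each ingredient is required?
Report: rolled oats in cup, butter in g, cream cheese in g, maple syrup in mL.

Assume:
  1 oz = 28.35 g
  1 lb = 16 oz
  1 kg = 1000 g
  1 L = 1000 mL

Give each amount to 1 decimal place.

rolled oats: 1.5 cup; butter: 226.8 g; cream cheese: 1058.4 g; maple syrup: 333.3 mL

Scaling factor: 8/12 = 2/3.
rolled oats: 2.25 cup × 2/3 = 1.5 cup
butter: 12 oz × 2/3 × 28.35 g/oz = 226.8 g
cream cheese: (3 lb + 8 oz = 3.5 lb) × 2/3 × 16 oz/lb × 28.35 g/oz = 1058.4 g
maple syrup: 0.5 L × 2/3 × 1000 mL/L ≈ 333.3 mL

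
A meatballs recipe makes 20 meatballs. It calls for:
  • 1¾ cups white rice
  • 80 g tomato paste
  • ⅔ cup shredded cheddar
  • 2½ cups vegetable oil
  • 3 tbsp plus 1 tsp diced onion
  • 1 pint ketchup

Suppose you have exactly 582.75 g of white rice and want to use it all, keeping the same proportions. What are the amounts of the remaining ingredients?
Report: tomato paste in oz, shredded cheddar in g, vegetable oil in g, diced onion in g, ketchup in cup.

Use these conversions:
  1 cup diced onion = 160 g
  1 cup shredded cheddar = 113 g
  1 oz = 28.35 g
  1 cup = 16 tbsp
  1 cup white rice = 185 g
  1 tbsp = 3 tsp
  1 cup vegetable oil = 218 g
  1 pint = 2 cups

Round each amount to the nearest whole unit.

tomato paste: 5 oz; shredded cheddar: 136 g; vegetable oil: 981 g; diced onion: 60 g; ketchup: 4 cup

The original recipe has 323.75 g of white rice, so the scaling factor is 582.75 ÷ 323.75 = 9/5 = 1.8.
tomato paste: 80 g × 9/5 ÷ 28.35 g/oz ≈ 5 oz
shredded cheddar: 2/3 cup × 9/5 × 113 g/cup ≈ 136 g
vegetable oil: 2.5 cup × 9/5 × 218 g/cup = 981 g
diced onion: (3 tbsp + 1 tsp = 10/3 tbsp) × 9/5 ÷ 16 tbsp/cup × 160 g/cup = 60 g
ketchup: 1 pint × 9/5 × 2 cup/pint ≈ 4 cup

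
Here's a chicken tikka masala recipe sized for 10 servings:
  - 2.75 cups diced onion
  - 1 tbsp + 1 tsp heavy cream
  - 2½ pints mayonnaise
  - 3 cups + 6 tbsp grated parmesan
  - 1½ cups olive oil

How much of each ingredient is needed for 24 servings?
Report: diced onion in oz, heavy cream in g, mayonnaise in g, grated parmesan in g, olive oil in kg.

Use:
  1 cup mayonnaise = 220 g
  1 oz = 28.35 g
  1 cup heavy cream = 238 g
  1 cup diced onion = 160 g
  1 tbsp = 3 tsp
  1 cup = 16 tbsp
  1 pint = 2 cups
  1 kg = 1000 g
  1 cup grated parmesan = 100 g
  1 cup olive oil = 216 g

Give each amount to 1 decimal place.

diced onion: 37.2 oz; heavy cream: 47.6 g; mayonnaise: 2640.0 g; grated parmesan: 810.0 g; olive oil: 0.8 kg

Scaling factor: 24/10 = 12/5 = 2.4.
diced onion: 2.75 cup × 12/5 × 160 g/cup ÷ 28.35 g/oz ≈ 37.2 oz
heavy cream: (1 tbsp + 1 tsp = 4/3 tbsp) × 12/5 ÷ 16 tbsp/cup × 238 g/cup = 47.6 g
mayonnaise: 2.5 pint × 12/5 × 2 cup/pint × 220 g/cup = 2640.0 g
grated parmesan: (3 cup + 6 tbsp = 3.375 cup) × 12/5 × 100 g/cup = 810.0 g
olive oil: 1.5 cup × 12/5 × 216 g/cup ÷ 1000 g/kg ≈ 0.8 kg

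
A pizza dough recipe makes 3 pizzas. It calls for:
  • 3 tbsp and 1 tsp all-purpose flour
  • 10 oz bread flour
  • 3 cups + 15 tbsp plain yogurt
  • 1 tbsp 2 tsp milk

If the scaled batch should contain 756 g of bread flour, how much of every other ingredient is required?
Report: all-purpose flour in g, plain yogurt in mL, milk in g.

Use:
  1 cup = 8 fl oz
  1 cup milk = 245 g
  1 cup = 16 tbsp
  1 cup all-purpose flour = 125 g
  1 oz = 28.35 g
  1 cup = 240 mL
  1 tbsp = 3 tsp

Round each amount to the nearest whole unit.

The original recipe has 283.5 g of bread flour, so the scaling factor is 756 ÷ 283.5 = 8/3.
all-purpose flour: (3 tbsp + 1 tsp = 10/3 tbsp) × 8/3 ÷ 16 tbsp/cup × 125 g/cup ≈ 69 g
plain yogurt: (3 cup + 15 tbsp = 3.9375 cup) × 8/3 × 240 mL/cup = 2520 mL
milk: (1 tbsp + 2 tsp = 5/3 tbsp) × 8/3 ÷ 16 tbsp/cup × 245 g/cup ≈ 68 g

all-purpose flour: 69 g; plain yogurt: 2520 mL; milk: 68 g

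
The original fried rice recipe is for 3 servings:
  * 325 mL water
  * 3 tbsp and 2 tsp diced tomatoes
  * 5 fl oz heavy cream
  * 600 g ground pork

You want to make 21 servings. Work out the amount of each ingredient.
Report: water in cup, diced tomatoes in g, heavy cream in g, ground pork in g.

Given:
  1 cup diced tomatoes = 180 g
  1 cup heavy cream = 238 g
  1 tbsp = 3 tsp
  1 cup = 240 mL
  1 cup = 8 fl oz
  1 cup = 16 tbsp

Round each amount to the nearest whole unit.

water: 9 cup; diced tomatoes: 289 g; heavy cream: 1041 g; ground pork: 4200 g

Scaling factor: 21/3 = 7.
water: 325 mL × 7 ÷ 240 mL/cup ≈ 9 cup
diced tomatoes: (3 tbsp + 2 tsp = 11/3 tbsp) × 7 ÷ 16 tbsp/cup × 180 g/cup ≈ 289 g
heavy cream: 5 fl oz × 7 ÷ 8 fl oz/cup × 238 g/cup ≈ 1041 g
ground pork: 600 g × 7 = 4200 g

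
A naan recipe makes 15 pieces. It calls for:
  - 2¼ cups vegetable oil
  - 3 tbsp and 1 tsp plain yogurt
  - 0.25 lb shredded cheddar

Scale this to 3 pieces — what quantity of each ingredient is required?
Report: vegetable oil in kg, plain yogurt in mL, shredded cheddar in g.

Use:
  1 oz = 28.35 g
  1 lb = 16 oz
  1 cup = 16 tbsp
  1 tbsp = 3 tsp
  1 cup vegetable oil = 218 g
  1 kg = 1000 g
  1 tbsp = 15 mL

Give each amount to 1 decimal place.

vegetable oil: 0.1 kg; plain yogurt: 10.0 mL; shredded cheddar: 22.7 g

Scaling factor: 3/15 = 1/5 = 0.2.
vegetable oil: 2.25 cup × 1/5 × 218 g/cup ÷ 1000 g/kg ≈ 0.1 kg
plain yogurt: (3 tbsp + 1 tsp = 10/3 tbsp) × 1/5 × 15 mL/tbsp = 10.0 mL
shredded cheddar: 0.25 lb × 1/5 × 16 oz/lb × 28.35 g/oz ≈ 22.7 g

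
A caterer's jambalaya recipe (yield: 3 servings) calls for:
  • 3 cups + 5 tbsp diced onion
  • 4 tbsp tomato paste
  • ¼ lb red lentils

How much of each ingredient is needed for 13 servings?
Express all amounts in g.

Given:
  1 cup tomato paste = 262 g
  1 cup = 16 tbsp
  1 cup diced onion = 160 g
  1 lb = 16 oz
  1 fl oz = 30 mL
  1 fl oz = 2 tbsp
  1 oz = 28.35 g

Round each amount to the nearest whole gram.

diced onion: 2297 g; tomato paste: 284 g; red lentils: 491 g

Scaling factor: 13/3.
diced onion: (3 cup + 5 tbsp = 3.3125 cup) × 13/3 × 160 g/cup ≈ 2297 g
tomato paste: 4 tbsp × 13/3 ÷ 16 tbsp/cup × 262 g/cup ≈ 284 g
red lentils: 0.25 lb × 13/3 × 16 oz/lb × 28.35 g/oz ≈ 491 g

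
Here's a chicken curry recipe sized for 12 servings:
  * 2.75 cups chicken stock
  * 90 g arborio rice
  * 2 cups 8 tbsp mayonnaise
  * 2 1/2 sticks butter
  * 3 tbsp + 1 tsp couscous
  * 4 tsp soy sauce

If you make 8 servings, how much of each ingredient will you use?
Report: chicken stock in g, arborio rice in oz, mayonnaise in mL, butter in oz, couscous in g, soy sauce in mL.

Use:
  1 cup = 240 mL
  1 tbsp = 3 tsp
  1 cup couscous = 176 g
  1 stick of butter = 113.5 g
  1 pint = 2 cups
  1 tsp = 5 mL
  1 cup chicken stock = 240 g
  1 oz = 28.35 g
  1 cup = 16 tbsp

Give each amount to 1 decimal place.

Scaling factor: 8/12 = 2/3.
chicken stock: 2.75 cup × 2/3 × 240 g/cup = 440.0 g
arborio rice: 90 g × 2/3 ÷ 28.35 g/oz ≈ 2.1 oz
mayonnaise: (2 cup + 8 tbsp = 2.5 cup) × 2/3 × 240 mL/cup = 400.0 mL
butter: 2.5 stick × 2/3 × 113.5 g/stick ÷ 28.35 g/oz ≈ 6.7 oz
couscous: (3 tbsp + 1 tsp = 10/3 tbsp) × 2/3 ÷ 16 tbsp/cup × 176 g/cup ≈ 24.4 g
soy sauce: 4 tsp × 2/3 × 5 mL/tsp ≈ 13.3 mL

chicken stock: 440.0 g; arborio rice: 2.1 oz; mayonnaise: 400.0 mL; butter: 6.7 oz; couscous: 24.4 g; soy sauce: 13.3 mL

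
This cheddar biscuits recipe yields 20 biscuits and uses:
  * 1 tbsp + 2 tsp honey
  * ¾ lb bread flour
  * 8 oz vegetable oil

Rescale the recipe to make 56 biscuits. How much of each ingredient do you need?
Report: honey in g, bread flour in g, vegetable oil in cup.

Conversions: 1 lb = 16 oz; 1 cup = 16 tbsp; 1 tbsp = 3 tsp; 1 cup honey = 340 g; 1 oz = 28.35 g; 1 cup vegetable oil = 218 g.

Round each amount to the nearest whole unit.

honey: 99 g; bread flour: 953 g; vegetable oil: 3 cup

Scaling factor: 56/20 = 14/5 = 2.8.
honey: (1 tbsp + 2 tsp = 5/3 tbsp) × 14/5 ÷ 16 tbsp/cup × 340 g/cup ≈ 99 g
bread flour: 0.75 lb × 14/5 × 16 oz/lb × 28.35 g/oz ≈ 953 g
vegetable oil: 8 oz × 14/5 × 28.35 g/oz ÷ 218 g/cup ≈ 3 cup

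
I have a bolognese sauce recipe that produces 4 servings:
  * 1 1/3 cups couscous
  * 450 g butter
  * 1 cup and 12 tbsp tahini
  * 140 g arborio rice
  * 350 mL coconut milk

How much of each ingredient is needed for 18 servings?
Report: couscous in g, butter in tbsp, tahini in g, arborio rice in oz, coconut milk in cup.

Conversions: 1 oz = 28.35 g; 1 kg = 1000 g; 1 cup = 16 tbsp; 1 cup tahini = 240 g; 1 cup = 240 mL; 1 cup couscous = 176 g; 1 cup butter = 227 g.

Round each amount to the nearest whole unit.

couscous: 1056 g; butter: 143 tbsp; tahini: 1890 g; arborio rice: 22 oz; coconut milk: 7 cup

Scaling factor: 18/4 = 9/2 = 4.5.
couscous: 4/3 cup × 9/2 × 176 g/cup = 1056 g
butter: 450 g × 9/2 ÷ 227 g/cup × 16 tbsp/cup ≈ 143 tbsp
tahini: (1 cup + 12 tbsp = 1.75 cup) × 9/2 × 240 g/cup = 1890 g
arborio rice: 140 g × 9/2 ÷ 28.35 g/oz ≈ 22 oz
coconut milk: 350 mL × 9/2 ÷ 240 mL/cup ≈ 7 cup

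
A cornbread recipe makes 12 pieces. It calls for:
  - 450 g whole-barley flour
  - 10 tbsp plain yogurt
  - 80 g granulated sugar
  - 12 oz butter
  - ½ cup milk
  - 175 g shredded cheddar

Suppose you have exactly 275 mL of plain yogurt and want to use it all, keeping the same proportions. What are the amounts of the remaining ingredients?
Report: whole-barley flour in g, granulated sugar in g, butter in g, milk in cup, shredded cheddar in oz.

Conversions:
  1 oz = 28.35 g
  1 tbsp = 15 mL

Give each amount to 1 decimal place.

whole-barley flour: 825.0 g; granulated sugar: 146.7 g; butter: 623.7 g; milk: 0.9 cup; shredded cheddar: 11.3 oz

The original recipe has 150 mL of plain yogurt, so the scaling factor is 275 ÷ 150 = 11/6.
whole-barley flour: 450 g × 11/6 = 825.0 g
granulated sugar: 80 g × 11/6 ≈ 146.7 g
butter: 12 oz × 11/6 × 28.35 g/oz = 623.7 g
milk: 0.5 cup × 11/6 ≈ 0.9 cup
shredded cheddar: 175 g × 11/6 ÷ 28.35 g/oz ≈ 11.3 oz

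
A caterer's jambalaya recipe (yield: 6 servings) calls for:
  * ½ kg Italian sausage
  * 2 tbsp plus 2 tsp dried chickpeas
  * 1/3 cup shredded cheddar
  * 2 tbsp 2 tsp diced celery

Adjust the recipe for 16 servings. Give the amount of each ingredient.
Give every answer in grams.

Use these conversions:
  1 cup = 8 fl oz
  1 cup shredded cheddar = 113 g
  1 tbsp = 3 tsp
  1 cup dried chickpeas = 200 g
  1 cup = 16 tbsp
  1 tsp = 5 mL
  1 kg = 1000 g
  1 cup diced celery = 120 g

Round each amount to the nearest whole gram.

Italian sausage: 1333 g; dried chickpeas: 89 g; shredded cheddar: 100 g; diced celery: 53 g

Scaling factor: 16/6 = 8/3.
Italian sausage: 0.5 kg × 8/3 × 1000 g/kg ≈ 1333 g
dried chickpeas: (2 tbsp + 2 tsp = 8/3 tbsp) × 8/3 ÷ 16 tbsp/cup × 200 g/cup ≈ 89 g
shredded cheddar: 1/3 cup × 8/3 × 113 g/cup ≈ 100 g
diced celery: (2 tbsp + 2 tsp = 8/3 tbsp) × 8/3 ÷ 16 tbsp/cup × 120 g/cup ≈ 53 g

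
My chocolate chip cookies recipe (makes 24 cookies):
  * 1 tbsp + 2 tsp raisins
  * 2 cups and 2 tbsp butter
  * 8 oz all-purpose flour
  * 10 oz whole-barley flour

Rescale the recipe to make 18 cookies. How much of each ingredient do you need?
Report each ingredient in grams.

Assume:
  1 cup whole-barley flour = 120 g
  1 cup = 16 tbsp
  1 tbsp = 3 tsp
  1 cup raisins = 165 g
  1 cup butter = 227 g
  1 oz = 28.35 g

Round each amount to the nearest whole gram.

raisins: 13 g; butter: 362 g; all-purpose flour: 170 g; whole-barley flour: 213 g

Scaling factor: 18/24 = 3/4 = 0.75.
raisins: (1 tbsp + 2 tsp = 5/3 tbsp) × 3/4 ÷ 16 tbsp/cup × 165 g/cup ≈ 13 g
butter: (2 cup + 2 tbsp = 2.125 cup) × 3/4 × 227 g/cup ≈ 362 g
all-purpose flour: 8 oz × 3/4 × 28.35 g/oz ≈ 170 g
whole-barley flour: 10 oz × 3/4 × 28.35 g/oz ≈ 213 g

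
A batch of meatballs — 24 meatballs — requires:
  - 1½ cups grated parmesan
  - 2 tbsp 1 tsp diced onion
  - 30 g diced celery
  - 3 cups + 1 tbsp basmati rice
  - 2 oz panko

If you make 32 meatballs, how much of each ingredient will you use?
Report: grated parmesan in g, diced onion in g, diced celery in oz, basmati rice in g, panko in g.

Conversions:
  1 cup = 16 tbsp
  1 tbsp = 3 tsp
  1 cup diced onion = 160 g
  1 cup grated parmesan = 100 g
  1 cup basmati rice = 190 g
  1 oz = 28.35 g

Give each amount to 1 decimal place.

grated parmesan: 200.0 g; diced onion: 31.1 g; diced celery: 1.4 oz; basmati rice: 775.8 g; panko: 75.6 g

Scaling factor: 32/24 = 4/3.
grated parmesan: 1.5 cup × 4/3 × 100 g/cup = 200.0 g
diced onion: (2 tbsp + 1 tsp = 7/3 tbsp) × 4/3 ÷ 16 tbsp/cup × 160 g/cup ≈ 31.1 g
diced celery: 30 g × 4/3 ÷ 28.35 g/oz ≈ 1.4 oz
basmati rice: (3 cup + 1 tbsp = 3.0625 cup) × 4/3 × 190 g/cup ≈ 775.8 g
panko: 2 oz × 4/3 × 28.35 g/oz = 75.6 g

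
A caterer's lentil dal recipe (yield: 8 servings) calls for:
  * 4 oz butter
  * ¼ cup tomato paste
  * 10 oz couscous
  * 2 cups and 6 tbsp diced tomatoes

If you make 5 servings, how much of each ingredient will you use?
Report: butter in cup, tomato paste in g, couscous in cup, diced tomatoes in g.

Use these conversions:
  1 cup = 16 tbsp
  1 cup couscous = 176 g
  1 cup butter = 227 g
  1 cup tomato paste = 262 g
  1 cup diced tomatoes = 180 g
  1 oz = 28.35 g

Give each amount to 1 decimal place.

butter: 0.3 cup; tomato paste: 40.9 g; couscous: 1.0 cup; diced tomatoes: 267.2 g

Scaling factor: 5/8 = 0.625.
butter: 4 oz × 5/8 × 28.35 g/oz ÷ 227 g/cup ≈ 0.3 cup
tomato paste: 0.25 cup × 5/8 × 262 g/cup ≈ 40.9 g
couscous: 10 oz × 5/8 × 28.35 g/oz ÷ 176 g/cup ≈ 1.0 cup
diced tomatoes: (2 cup + 6 tbsp = 2.375 cup) × 5/8 × 180 g/cup ≈ 267.2 g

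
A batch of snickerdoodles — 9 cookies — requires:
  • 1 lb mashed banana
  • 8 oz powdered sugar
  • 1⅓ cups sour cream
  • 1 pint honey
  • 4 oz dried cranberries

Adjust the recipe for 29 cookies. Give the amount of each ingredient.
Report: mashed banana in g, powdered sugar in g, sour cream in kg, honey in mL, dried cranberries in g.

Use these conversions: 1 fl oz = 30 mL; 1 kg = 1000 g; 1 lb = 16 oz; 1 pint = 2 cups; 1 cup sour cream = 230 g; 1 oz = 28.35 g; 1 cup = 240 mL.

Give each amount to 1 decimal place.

mashed banana: 1461.6 g; powdered sugar: 730.8 g; sour cream: 1.0 kg; honey: 1546.7 mL; dried cranberries: 365.4 g

Scaling factor: 29/9.
mashed banana: 1 lb × 29/9 × 16 oz/lb × 28.35 g/oz = 1461.6 g
powdered sugar: 8 oz × 29/9 × 28.35 g/oz = 730.8 g
sour cream: 4/3 cup × 29/9 × 230 g/cup ÷ 1000 g/kg ≈ 1.0 kg
honey: 1 pint × 29/9 × 2 cup/pint × 240 mL/cup ≈ 1546.7 mL
dried cranberries: 4 oz × 29/9 × 28.35 g/oz = 365.4 g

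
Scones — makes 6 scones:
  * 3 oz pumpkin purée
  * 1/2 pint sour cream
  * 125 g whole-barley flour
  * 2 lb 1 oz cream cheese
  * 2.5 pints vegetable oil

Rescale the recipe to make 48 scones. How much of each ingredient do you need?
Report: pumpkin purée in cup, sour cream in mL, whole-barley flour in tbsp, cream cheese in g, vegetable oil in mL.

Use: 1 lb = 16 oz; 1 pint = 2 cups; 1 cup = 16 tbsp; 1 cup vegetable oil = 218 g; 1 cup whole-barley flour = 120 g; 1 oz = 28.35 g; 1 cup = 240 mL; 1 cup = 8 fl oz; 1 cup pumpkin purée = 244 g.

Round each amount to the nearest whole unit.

Scaling factor: 48/6 = 8.
pumpkin purée: 3 oz × 8 × 28.35 g/oz ÷ 244 g/cup ≈ 3 cup
sour cream: 0.5 pint × 8 × 2 cup/pint × 240 mL/cup = 1920 mL
whole-barley flour: 125 g × 8 ÷ 120 g/cup × 16 tbsp/cup ≈ 133 tbsp
cream cheese: (2 lb + 1 oz = 2.0625 lb) × 8 × 16 oz/lb × 28.35 g/oz ≈ 7484 g
vegetable oil: 2.5 pint × 8 × 2 cup/pint × 240 mL/cup = 9600 mL

pumpkin purée: 3 cup; sour cream: 1920 mL; whole-barley flour: 133 tbsp; cream cheese: 7484 g; vegetable oil: 9600 mL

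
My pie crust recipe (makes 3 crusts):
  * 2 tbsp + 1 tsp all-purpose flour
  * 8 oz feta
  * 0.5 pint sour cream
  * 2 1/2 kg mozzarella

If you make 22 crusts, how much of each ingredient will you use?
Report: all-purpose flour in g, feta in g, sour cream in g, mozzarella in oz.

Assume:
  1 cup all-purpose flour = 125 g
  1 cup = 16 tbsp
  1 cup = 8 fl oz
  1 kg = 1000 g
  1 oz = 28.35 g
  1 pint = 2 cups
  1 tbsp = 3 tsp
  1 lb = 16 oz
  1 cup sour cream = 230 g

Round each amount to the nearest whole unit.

all-purpose flour: 134 g; feta: 1663 g; sour cream: 1687 g; mozzarella: 647 oz

Scaling factor: 22/3.
all-purpose flour: (2 tbsp + 1 tsp = 7/3 tbsp) × 22/3 ÷ 16 tbsp/cup × 125 g/cup ≈ 134 g
feta: 8 oz × 22/3 × 28.35 g/oz ≈ 1663 g
sour cream: 0.5 pint × 22/3 × 2 cup/pint × 230 g/cup ≈ 1687 g
mozzarella: 2.5 kg × 22/3 × 1000 g/kg ÷ 28.35 g/oz ≈ 647 oz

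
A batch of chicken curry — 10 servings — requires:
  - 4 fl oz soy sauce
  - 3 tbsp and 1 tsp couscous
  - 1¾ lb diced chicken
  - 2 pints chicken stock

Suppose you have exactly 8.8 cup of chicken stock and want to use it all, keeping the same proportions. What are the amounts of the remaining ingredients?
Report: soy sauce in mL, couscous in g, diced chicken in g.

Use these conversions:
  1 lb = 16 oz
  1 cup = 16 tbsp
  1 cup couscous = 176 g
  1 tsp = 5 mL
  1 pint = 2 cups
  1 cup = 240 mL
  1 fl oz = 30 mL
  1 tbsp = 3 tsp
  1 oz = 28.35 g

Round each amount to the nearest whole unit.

soy sauce: 264 mL; couscous: 81 g; diced chicken: 1746 g

The original recipe has 4 cup of chicken stock, so the scaling factor is 8.8 ÷ 4 = 11/5 = 2.2.
soy sauce: 4 fl oz × 11/5 × 30 mL/fl oz = 264 mL
couscous: (3 tbsp + 1 tsp = 10/3 tbsp) × 11/5 ÷ 16 tbsp/cup × 176 g/cup ≈ 81 g
diced chicken: 1.75 lb × 11/5 × 16 oz/lb × 28.35 g/oz ≈ 1746 g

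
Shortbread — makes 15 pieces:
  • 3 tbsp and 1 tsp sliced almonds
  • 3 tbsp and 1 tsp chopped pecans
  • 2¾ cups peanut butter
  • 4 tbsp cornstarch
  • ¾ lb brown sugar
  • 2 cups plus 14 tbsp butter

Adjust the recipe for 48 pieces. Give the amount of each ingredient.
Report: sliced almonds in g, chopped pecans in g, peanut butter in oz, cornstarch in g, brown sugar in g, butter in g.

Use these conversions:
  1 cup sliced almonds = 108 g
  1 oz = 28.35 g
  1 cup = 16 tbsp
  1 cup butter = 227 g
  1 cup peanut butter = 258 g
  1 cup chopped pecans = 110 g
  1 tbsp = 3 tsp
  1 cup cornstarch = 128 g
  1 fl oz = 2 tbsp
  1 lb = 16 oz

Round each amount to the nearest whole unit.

Scaling factor: 48/15 = 16/5 = 3.2.
sliced almonds: (3 tbsp + 1 tsp = 10/3 tbsp) × 16/5 ÷ 16 tbsp/cup × 108 g/cup = 72 g
chopped pecans: (3 tbsp + 1 tsp = 10/3 tbsp) × 16/5 ÷ 16 tbsp/cup × 110 g/cup ≈ 73 g
peanut butter: 2.75 cup × 16/5 × 258 g/cup ÷ 28.35 g/oz ≈ 80 oz
cornstarch: 4 tbsp × 16/5 ÷ 16 tbsp/cup × 128 g/cup ≈ 102 g
brown sugar: 0.75 lb × 16/5 × 16 oz/lb × 28.35 g/oz ≈ 1089 g
butter: (2 cup + 14 tbsp = 2.875 cup) × 16/5 × 227 g/cup ≈ 2088 g

sliced almonds: 72 g; chopped pecans: 73 g; peanut butter: 80 oz; cornstarch: 102 g; brown sugar: 1089 g; butter: 2088 g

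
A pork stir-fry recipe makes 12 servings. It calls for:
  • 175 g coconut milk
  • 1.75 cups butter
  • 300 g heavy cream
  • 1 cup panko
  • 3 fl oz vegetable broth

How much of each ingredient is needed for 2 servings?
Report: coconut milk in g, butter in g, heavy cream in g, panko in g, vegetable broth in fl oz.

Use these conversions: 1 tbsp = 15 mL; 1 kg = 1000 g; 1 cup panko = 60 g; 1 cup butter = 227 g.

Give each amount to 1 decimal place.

coconut milk: 29.2 g; butter: 66.2 g; heavy cream: 50.0 g; panko: 10.0 g; vegetable broth: 0.5 fl oz

Scaling factor: 2/12 = 1/6.
coconut milk: 175 g × 1/6 ≈ 29.2 g
butter: 1.75 cup × 1/6 × 227 g/cup ≈ 66.2 g
heavy cream: 300 g × 1/6 = 50.0 g
panko: 1 cup × 1/6 × 60 g/cup = 10.0 g
vegetable broth: 3 fl oz × 1/6 = 0.5 fl oz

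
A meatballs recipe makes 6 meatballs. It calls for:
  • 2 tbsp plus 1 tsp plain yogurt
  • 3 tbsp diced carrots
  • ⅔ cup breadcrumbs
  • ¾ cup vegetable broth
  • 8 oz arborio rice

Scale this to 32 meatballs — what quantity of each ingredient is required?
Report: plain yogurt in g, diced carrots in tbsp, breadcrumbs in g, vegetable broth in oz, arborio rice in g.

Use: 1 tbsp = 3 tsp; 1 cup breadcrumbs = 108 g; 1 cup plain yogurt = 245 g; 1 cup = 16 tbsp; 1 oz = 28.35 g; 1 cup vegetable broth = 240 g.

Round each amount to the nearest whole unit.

plain yogurt: 191 g; diced carrots: 16 tbsp; breadcrumbs: 384 g; vegetable broth: 34 oz; arborio rice: 1210 g

Scaling factor: 32/6 = 16/3.
plain yogurt: (2 tbsp + 1 tsp = 7/3 tbsp) × 16/3 ÷ 16 tbsp/cup × 245 g/cup ≈ 191 g
diced carrots: 3 tbsp × 16/3 = 16 tbsp
breadcrumbs: 2/3 cup × 16/3 × 108 g/cup = 384 g
vegetable broth: 0.75 cup × 16/3 × 240 g/cup ÷ 28.35 g/oz ≈ 34 oz
arborio rice: 8 oz × 16/3 × 28.35 g/oz ≈ 1210 g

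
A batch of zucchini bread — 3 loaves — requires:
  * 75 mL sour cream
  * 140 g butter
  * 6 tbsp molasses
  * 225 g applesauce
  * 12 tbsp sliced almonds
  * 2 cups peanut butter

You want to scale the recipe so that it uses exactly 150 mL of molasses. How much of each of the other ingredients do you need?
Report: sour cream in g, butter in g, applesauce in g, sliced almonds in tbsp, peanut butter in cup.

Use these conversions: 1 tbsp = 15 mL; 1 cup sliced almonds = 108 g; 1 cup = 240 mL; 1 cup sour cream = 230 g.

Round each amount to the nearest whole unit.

sour cream: 120 g; butter: 233 g; applesauce: 375 g; sliced almonds: 20 tbsp; peanut butter: 3 cup

The original recipe has 90 mL of molasses, so the scaling factor is 150 ÷ 90 = 5/3.
sour cream: 75 mL × 5/3 ÷ 240 mL/cup × 230 g/cup ≈ 120 g
butter: 140 g × 5/3 ≈ 233 g
applesauce: 225 g × 5/3 = 375 g
sliced almonds: 12 tbsp × 5/3 = 20 tbsp
peanut butter: 2 cup × 5/3 ≈ 3 cup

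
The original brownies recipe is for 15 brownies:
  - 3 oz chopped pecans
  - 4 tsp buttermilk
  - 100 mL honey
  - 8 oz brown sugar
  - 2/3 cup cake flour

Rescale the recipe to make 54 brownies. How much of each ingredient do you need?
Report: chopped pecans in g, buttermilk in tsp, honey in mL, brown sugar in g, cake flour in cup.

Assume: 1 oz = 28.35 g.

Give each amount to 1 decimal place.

Scaling factor: 54/15 = 18/5 = 3.6.
chopped pecans: 3 oz × 18/5 × 28.35 g/oz ≈ 306.2 g
buttermilk: 4 tsp × 18/5 = 14.4 tsp
honey: 100 mL × 18/5 = 360.0 mL
brown sugar: 8 oz × 18/5 × 28.35 g/oz ≈ 816.5 g
cake flour: 2/3 cup × 18/5 = 2.4 cup

chopped pecans: 306.2 g; buttermilk: 14.4 tsp; honey: 360.0 mL; brown sugar: 816.5 g; cake flour: 2.4 cup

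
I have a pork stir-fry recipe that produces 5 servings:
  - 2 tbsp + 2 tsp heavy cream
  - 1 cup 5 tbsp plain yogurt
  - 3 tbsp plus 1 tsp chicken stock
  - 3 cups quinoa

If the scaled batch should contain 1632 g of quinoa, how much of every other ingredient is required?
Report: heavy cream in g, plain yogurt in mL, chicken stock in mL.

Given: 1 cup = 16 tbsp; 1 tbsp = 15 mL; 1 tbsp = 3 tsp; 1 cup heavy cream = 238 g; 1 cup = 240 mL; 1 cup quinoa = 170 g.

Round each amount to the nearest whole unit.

The original recipe has 510 g of quinoa, so the scaling factor is 1632 ÷ 510 = 16/5 = 3.2.
heavy cream: (2 tbsp + 2 tsp = 8/3 tbsp) × 16/5 ÷ 16 tbsp/cup × 238 g/cup ≈ 127 g
plain yogurt: (1 cup + 5 tbsp = 1.3125 cup) × 16/5 × 240 mL/cup = 1008 mL
chicken stock: (3 tbsp + 1 tsp = 10/3 tbsp) × 16/5 × 15 mL/tbsp = 160 mL

heavy cream: 127 g; plain yogurt: 1008 mL; chicken stock: 160 mL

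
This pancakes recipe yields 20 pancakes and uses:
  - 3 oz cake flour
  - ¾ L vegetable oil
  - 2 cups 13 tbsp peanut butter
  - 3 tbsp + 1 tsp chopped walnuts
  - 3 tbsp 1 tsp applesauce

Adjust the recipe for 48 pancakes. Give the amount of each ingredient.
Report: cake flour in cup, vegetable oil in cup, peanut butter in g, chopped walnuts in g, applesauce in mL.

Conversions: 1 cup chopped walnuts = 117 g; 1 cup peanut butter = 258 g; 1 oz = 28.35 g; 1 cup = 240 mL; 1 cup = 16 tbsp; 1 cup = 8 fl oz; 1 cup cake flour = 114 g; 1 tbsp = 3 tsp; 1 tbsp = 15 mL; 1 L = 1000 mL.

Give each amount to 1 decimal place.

Scaling factor: 48/20 = 12/5 = 2.4.
cake flour: 3 oz × 12/5 × 28.35 g/oz ÷ 114 g/cup ≈ 1.8 cup
vegetable oil: 0.75 L × 12/5 × 1000 mL/L ÷ 240 mL/cup = 7.5 cup
peanut butter: (2 cup + 13 tbsp = 2.8125 cup) × 12/5 × 258 g/cup = 1741.5 g
chopped walnuts: (3 tbsp + 1 tsp = 10/3 tbsp) × 12/5 ÷ 16 tbsp/cup × 117 g/cup = 58.5 g
applesauce: (3 tbsp + 1 tsp = 10/3 tbsp) × 12/5 × 15 mL/tbsp = 120.0 mL

cake flour: 1.8 cup; vegetable oil: 7.5 cup; peanut butter: 1741.5 g; chopped walnuts: 58.5 g; applesauce: 120.0 mL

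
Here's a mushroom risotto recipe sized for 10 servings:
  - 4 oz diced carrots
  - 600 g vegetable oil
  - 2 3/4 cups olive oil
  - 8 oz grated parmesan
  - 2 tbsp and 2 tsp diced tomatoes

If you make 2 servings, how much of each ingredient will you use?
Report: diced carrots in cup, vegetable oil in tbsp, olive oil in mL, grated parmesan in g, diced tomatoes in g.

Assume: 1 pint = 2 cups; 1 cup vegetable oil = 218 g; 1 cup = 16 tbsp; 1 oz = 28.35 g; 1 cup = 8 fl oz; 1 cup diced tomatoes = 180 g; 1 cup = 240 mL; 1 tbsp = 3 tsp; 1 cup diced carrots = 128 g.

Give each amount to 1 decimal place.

diced carrots: 0.2 cup; vegetable oil: 8.8 tbsp; olive oil: 132.0 mL; grated parmesan: 45.4 g; diced tomatoes: 6.0 g

Scaling factor: 2/10 = 1/5 = 0.2.
diced carrots: 4 oz × 1/5 × 28.35 g/oz ÷ 128 g/cup ≈ 0.2 cup
vegetable oil: 600 g × 1/5 ÷ 218 g/cup × 16 tbsp/cup ≈ 8.8 tbsp
olive oil: 2.75 cup × 1/5 × 240 mL/cup = 132.0 mL
grated parmesan: 8 oz × 1/5 × 28.35 g/oz ≈ 45.4 g
diced tomatoes: (2 tbsp + 2 tsp = 8/3 tbsp) × 1/5 ÷ 16 tbsp/cup × 180 g/cup = 6.0 g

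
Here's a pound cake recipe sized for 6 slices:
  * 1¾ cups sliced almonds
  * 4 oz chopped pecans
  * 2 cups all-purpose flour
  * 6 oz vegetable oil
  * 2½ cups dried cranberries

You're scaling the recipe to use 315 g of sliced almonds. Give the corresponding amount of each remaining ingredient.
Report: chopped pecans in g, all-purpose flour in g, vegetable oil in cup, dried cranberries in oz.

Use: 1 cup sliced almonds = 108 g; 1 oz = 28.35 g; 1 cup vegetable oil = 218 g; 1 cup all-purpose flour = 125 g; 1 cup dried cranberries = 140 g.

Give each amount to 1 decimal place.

chopped pecans: 189.0 g; all-purpose flour: 416.7 g; vegetable oil: 1.3 cup; dried cranberries: 20.6 oz

The original recipe has 189 g of sliced almonds, so the scaling factor is 315 ÷ 189 = 5/3.
chopped pecans: 4 oz × 5/3 × 28.35 g/oz = 189.0 g
all-purpose flour: 2 cup × 5/3 × 125 g/cup ≈ 416.7 g
vegetable oil: 6 oz × 5/3 × 28.35 g/oz ÷ 218 g/cup ≈ 1.3 cup
dried cranberries: 2.5 cup × 5/3 × 140 g/cup ÷ 28.35 g/oz ≈ 20.6 oz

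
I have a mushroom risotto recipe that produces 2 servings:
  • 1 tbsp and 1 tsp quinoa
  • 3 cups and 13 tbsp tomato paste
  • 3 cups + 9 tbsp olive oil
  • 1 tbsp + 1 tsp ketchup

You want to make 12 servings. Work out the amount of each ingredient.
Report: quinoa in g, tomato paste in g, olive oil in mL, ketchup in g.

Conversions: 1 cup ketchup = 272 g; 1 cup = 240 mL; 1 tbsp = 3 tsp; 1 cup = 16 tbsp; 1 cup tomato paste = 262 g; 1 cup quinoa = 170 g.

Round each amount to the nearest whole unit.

quinoa: 85 g; tomato paste: 5993 g; olive oil: 5130 mL; ketchup: 136 g

Scaling factor: 12/2 = 6.
quinoa: (1 tbsp + 1 tsp = 4/3 tbsp) × 6 ÷ 16 tbsp/cup × 170 g/cup = 85 g
tomato paste: (3 cup + 13 tbsp = 3.8125 cup) × 6 × 262 g/cup ≈ 5993 g
olive oil: (3 cup + 9 tbsp = 3.5625 cup) × 6 × 240 mL/cup = 5130 mL
ketchup: (1 tbsp + 1 tsp = 4/3 tbsp) × 6 ÷ 16 tbsp/cup × 272 g/cup = 136 g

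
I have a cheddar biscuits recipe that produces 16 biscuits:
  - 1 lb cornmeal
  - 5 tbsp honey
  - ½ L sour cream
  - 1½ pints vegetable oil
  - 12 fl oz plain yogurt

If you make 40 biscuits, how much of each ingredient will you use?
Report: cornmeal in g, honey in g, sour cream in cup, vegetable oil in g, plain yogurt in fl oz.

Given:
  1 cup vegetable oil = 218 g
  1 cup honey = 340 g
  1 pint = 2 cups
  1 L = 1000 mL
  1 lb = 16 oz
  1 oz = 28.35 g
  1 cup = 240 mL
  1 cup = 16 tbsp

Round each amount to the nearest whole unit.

Scaling factor: 40/16 = 5/2 = 2.5.
cornmeal: 1 lb × 5/2 × 16 oz/lb × 28.35 g/oz = 1134 g
honey: 5 tbsp × 5/2 ÷ 16 tbsp/cup × 340 g/cup ≈ 266 g
sour cream: 0.5 L × 5/2 × 1000 mL/L ÷ 240 mL/cup ≈ 5 cup
vegetable oil: 1.5 pint × 5/2 × 2 cup/pint × 218 g/cup = 1635 g
plain yogurt: 12 fl oz × 5/2 = 30 fl oz

cornmeal: 1134 g; honey: 266 g; sour cream: 5 cup; vegetable oil: 1635 g; plain yogurt: 30 fl oz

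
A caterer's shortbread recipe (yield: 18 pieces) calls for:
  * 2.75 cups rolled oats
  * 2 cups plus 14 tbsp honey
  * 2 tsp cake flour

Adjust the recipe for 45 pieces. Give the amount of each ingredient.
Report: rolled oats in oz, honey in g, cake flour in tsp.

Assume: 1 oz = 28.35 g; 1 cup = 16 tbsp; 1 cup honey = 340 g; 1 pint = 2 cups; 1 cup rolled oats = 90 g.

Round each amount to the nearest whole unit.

Scaling factor: 45/18 = 5/2 = 2.5.
rolled oats: 2.75 cup × 5/2 × 90 g/cup ÷ 28.35 g/oz ≈ 22 oz
honey: (2 cup + 14 tbsp = 2.875 cup) × 5/2 × 340 g/cup ≈ 2444 g
cake flour: 2 tsp × 5/2 = 5 tsp

rolled oats: 22 oz; honey: 2444 g; cake flour: 5 tsp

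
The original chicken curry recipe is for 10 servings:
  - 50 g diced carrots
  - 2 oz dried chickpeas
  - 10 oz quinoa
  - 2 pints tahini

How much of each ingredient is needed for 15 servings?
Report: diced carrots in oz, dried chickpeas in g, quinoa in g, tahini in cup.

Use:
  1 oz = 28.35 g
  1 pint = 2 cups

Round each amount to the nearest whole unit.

Scaling factor: 15/10 = 3/2 = 1.5.
diced carrots: 50 g × 3/2 ÷ 28.35 g/oz ≈ 3 oz
dried chickpeas: 2 oz × 3/2 × 28.35 g/oz ≈ 85 g
quinoa: 10 oz × 3/2 × 28.35 g/oz ≈ 425 g
tahini: 2 pint × 3/2 × 2 cup/pint = 6 cup

diced carrots: 3 oz; dried chickpeas: 85 g; quinoa: 425 g; tahini: 6 cup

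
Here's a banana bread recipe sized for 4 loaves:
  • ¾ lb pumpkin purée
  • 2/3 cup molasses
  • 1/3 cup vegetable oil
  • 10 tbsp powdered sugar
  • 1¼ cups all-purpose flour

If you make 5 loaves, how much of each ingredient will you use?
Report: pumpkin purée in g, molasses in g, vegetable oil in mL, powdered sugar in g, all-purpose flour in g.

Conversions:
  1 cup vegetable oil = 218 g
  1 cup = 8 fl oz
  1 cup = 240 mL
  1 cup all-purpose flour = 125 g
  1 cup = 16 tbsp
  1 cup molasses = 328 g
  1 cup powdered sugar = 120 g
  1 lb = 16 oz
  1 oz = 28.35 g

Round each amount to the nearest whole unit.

Scaling factor: 5/4 = 1.25.
pumpkin purée: 0.75 lb × 5/4 × 16 oz/lb × 28.35 g/oz ≈ 425 g
molasses: 2/3 cup × 5/4 × 328 g/cup ≈ 273 g
vegetable oil: 1/3 cup × 5/4 × 240 mL/cup = 100 mL
powdered sugar: 10 tbsp × 5/4 ÷ 16 tbsp/cup × 120 g/cup ≈ 94 g
all-purpose flour: 1.25 cup × 5/4 × 125 g/cup ≈ 195 g

pumpkin purée: 425 g; molasses: 273 g; vegetable oil: 100 mL; powdered sugar: 94 g; all-purpose flour: 195 g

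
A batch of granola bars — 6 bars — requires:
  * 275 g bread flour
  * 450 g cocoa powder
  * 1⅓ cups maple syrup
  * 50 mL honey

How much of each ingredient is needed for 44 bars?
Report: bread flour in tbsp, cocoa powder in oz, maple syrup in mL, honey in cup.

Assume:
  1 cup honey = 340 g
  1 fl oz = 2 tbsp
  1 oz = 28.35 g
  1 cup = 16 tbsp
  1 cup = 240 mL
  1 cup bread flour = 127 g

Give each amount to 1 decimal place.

bread flour: 254.1 tbsp; cocoa powder: 116.4 oz; maple syrup: 2346.7 mL; honey: 1.5 cup

Scaling factor: 44/6 = 22/3.
bread flour: 275 g × 22/3 ÷ 127 g/cup × 16 tbsp/cup ≈ 254.1 tbsp
cocoa powder: 450 g × 22/3 ÷ 28.35 g/oz ≈ 116.4 oz
maple syrup: 4/3 cup × 22/3 × 240 mL/cup ≈ 2346.7 mL
honey: 50 mL × 22/3 ÷ 240 mL/cup ≈ 1.5 cup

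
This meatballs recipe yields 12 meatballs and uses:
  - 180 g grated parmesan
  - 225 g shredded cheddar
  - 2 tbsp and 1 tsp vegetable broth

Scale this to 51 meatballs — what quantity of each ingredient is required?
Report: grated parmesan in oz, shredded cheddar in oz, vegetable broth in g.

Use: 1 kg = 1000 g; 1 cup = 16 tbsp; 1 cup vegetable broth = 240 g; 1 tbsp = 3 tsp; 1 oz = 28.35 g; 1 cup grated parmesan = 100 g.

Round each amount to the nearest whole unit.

grated parmesan: 27 oz; shredded cheddar: 34 oz; vegetable broth: 149 g

Scaling factor: 51/12 = 17/4 = 4.25.
grated parmesan: 180 g × 17/4 ÷ 28.35 g/oz ≈ 27 oz
shredded cheddar: 225 g × 17/4 ÷ 28.35 g/oz ≈ 34 oz
vegetable broth: (2 tbsp + 1 tsp = 7/3 tbsp) × 17/4 ÷ 16 tbsp/cup × 240 g/cup ≈ 149 g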